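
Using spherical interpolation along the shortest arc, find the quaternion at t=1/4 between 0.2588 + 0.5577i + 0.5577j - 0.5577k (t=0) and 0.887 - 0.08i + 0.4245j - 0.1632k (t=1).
0.4745 + 0.4304i + 0.5804j - 0.5027k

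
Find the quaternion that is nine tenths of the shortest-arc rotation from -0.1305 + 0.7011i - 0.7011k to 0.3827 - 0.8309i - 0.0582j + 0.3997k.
-0.3598 + 0.8243i + 0.0527j - 0.434k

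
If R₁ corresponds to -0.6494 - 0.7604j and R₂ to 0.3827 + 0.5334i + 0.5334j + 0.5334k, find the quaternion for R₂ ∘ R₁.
0.1571 + 0.0592i - 0.6374j - 0.752k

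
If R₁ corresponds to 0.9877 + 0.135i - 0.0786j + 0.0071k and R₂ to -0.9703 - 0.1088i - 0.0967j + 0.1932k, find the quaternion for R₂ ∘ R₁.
-0.9526 - 0.224i + 0.0076j + 0.2055k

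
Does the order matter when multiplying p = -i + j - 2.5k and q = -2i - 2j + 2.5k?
Yes: pq = 6.25 - 2.5i + 7.5j + 4k ≠ 6.25 + 2.5i - 7.5j - 4k = qp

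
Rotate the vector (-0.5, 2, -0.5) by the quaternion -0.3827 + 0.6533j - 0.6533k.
(-0.396, 0.47, -2.03)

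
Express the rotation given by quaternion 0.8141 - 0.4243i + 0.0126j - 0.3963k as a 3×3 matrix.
[[0.6856, 0.6346, 0.3568], [-0.6559, 0.3258, 0.6809], [0.3158, -0.7008, 0.6396]]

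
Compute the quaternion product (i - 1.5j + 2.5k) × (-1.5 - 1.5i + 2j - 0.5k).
5.75 - 5.75i - j - 4k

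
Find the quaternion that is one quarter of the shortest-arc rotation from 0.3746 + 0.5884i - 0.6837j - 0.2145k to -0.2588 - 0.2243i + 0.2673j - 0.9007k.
0.4135 + 0.5877i - 0.6851j + 0.1193k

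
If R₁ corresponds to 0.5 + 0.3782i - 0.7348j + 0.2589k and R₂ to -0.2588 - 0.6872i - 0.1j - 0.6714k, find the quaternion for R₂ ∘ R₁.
0.2308 - 0.9607i + 0.0642j + 0.1401k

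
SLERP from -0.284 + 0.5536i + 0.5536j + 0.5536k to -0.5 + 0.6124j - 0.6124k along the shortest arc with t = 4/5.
-0.5404 + 0.1576i + 0.7204j - 0.4052k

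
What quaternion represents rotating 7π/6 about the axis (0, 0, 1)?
-0.2588 + 0.9659k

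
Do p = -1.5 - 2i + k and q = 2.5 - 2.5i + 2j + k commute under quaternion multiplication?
No: pq = -9.75 - 3.25i - 3.5j - 3k ≠ -9.75 + 0.75i - 2.5j + 5k = qp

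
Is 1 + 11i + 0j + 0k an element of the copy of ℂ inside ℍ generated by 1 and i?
Yes. The quaternion 1 + 11i has j- and k-coefficients y = z = 0, so it lies in the complex subalgebra spanned by 1 and i.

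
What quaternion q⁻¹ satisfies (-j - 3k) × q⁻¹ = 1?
0.1j + 0.3k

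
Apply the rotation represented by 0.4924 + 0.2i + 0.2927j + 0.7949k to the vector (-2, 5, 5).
(0.573, -2.177, 6.995)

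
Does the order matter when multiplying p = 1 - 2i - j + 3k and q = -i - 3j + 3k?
Yes: pq = -14 + 5i + 8k ≠ -14 - 7i - 6j - 2k = qp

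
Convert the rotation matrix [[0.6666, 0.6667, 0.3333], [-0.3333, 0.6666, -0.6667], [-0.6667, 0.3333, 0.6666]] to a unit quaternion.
0.866 + 0.2887i + 0.2887j - 0.2887k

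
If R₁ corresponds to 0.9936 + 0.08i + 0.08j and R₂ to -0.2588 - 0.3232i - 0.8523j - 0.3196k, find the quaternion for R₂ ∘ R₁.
-0.1631 - 0.3163i - 0.8931j - 0.2752k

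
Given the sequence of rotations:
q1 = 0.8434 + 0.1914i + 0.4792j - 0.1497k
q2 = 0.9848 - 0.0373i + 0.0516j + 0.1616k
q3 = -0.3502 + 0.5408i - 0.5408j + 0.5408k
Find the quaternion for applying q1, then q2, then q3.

q2 · q1 = 0.8372 + 0.0719i + 0.5408j - 0.0389k
q3 · q2 · q1 = -0.0186 + 0.1562i - 0.5822j + 0.7977k
-0.0186 + 0.1562i - 0.5822j + 0.7977k


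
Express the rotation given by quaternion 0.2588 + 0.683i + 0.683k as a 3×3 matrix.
[[0.067, -0.3535, 0.933], [0.3535, -0.866, -0.3535], [0.933, 0.3535, 0.067]]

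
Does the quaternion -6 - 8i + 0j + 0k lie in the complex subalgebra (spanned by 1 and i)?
Yes. The quaternion -6 - 8i has j- and k-coefficients y = z = 0, so it lies in the complex subalgebra spanned by 1 and i.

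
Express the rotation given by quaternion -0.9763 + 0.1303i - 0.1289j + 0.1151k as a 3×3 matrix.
[[0.9403, 0.1912, 0.2817], [-0.2583, 0.9395, 0.2248], [-0.2217, -0.2841, 0.9328]]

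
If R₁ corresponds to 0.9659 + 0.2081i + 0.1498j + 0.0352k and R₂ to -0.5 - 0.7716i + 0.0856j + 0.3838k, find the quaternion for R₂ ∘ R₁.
-0.3487 - 0.9038i + 0.1148j + 0.2197k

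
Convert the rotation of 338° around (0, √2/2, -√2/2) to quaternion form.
-0.9816 + 0.1349j - 0.1349k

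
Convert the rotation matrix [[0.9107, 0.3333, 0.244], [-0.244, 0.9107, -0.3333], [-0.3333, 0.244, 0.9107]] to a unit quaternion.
0.9659 + 0.1494i + 0.1494j - 0.1494k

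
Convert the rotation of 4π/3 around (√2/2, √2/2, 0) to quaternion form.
-0.5 + 0.6124i + 0.6124j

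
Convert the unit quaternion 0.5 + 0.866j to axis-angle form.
axis = (0, 1, 0), θ = 2π/3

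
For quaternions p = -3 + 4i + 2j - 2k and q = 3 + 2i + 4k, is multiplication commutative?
No: pq = -9 + 14i - 14j - 22k ≠ -9 - 2i + 26j - 14k = qp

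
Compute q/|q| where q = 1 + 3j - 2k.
0.2673 + 0.8018j - 0.5345k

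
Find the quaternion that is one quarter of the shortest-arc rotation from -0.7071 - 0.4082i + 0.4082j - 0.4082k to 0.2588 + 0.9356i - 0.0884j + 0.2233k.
-0.6288 - 0.5811i + 0.3461j - 0.3835k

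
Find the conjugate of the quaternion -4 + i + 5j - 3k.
-4 - i - 5j + 3k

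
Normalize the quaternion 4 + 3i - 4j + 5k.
0.4924 + 0.3693i - 0.4924j + 0.6155k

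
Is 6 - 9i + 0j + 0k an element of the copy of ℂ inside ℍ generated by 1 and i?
Yes. The quaternion 6 - 9i has j- and k-coefficients y = z = 0, so it lies in the complex subalgebra spanned by 1 and i.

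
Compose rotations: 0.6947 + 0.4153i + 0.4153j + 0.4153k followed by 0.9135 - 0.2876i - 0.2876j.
0.8735 + 0.0601i + 0.299j + 0.3794k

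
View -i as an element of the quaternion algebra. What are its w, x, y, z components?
0 - i + 0j + 0k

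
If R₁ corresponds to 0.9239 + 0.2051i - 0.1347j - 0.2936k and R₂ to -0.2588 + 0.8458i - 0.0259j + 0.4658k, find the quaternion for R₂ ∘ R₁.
-0.2793 + 0.7987i + 0.3548j + 0.3977k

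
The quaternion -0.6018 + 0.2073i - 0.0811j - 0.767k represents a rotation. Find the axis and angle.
axis = (0.2596, -0.1015, -0.9604), θ = 254°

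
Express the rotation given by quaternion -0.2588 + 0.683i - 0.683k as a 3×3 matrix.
[[0.067, -0.3535, -0.933], [0.3535, -0.866, 0.3535], [-0.933, -0.3535, 0.067]]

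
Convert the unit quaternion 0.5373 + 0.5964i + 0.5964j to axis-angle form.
axis = (√2/2, √2/2, 0), θ = 115°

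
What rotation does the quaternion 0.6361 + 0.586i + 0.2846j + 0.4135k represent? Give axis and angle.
axis = (0.7595, 0.3688, 0.5359), θ = 101°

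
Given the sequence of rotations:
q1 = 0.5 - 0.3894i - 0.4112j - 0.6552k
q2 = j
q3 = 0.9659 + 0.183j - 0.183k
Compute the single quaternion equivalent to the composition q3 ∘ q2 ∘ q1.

q2 · q1 = 0.4112 - 0.6552i + 0.5j + 0.3894k
q3 · q2 · q1 = 0.3769 - 0.4701i + 0.6781j + 0.4208k
0.3769 - 0.4701i + 0.6781j + 0.4208k


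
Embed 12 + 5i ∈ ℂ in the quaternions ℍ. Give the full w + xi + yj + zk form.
12 + 5i + 0j + 0k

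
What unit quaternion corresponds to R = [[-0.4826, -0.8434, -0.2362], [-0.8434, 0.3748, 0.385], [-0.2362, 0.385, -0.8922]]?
-0.5086i + 0.8291j + 0.2322k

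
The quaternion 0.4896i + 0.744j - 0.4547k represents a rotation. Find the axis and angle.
axis = (0.4896, 0.744, -0.4547), θ = π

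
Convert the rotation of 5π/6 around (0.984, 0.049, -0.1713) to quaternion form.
0.2588 + 0.9505i + 0.0473j - 0.1655k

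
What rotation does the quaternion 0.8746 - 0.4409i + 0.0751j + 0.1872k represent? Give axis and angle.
axis = (-0.9094, 0.1549, 0.3861), θ = 58°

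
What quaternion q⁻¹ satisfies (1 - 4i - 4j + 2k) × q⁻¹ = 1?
0.027 + 0.1081i + 0.1081j - 0.0541k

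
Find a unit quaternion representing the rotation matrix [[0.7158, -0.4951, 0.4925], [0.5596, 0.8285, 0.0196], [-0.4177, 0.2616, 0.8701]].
0.9239 + 0.0655i + 0.2463j + 0.2854k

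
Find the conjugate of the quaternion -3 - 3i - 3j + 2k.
-3 + 3i + 3j - 2k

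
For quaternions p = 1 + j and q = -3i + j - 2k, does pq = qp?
No: pq = -1 - 5i + j + k ≠ -1 - i + j - 5k = qp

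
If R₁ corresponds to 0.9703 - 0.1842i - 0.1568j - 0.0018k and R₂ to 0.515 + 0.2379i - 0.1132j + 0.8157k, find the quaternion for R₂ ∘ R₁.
0.5272 + 0.2641i - 0.3404j + 0.7324k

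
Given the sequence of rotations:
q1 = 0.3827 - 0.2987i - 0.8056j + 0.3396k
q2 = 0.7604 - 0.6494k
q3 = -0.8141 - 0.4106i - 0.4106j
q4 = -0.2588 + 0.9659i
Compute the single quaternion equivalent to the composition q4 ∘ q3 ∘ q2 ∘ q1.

q2 · q1 = 0.5115 - 0.7503i - 0.4186j + 0.0097k
q3 · q2 · q1 = -0.8964 + 0.3968i + 0.1347j - 0.1441k
q4 · q3 · q2 · q1 = -0.1513 - 0.9685i + 0.1043j + 0.1674k
-0.1513 - 0.9685i + 0.1043j + 0.1674k


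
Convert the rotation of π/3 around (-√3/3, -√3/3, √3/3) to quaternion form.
0.866 - 0.2887i - 0.2887j + 0.2887k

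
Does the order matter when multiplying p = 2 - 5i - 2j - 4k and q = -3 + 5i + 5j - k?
Yes: pq = 25 + 47i - 9j - 5k ≠ 25 + 3i + 41j + 25k = qp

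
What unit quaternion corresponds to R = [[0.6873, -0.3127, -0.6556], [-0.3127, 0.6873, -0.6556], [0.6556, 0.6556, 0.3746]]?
0.829 + 0.3954i - 0.3954j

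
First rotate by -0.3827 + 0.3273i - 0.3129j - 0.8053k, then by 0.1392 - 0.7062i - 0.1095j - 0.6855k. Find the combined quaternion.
-0.4084 + 0.1895i - 0.7947j + 0.4071k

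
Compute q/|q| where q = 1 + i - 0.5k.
0.6667 + 0.6667i - 0.3333k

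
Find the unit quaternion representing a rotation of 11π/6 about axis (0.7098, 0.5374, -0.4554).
-0.9659 + 0.1837i + 0.1391j - 0.1179k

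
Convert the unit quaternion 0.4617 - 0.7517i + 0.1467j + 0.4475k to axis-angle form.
axis = (-0.8474, 0.1654, 0.5045), θ = 125°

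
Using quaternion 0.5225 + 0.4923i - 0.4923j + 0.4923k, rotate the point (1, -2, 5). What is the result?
(1.88, -5.027, 1.093)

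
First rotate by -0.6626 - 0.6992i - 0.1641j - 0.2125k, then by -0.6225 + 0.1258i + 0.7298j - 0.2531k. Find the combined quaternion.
0.5664 + 0.1553i - 0.1777j + 0.7896k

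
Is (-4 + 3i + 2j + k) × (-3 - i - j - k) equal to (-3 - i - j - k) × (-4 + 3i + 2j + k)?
No: pq = 18 - 6i ≠ 18 - 4i - 4j + 2k = qp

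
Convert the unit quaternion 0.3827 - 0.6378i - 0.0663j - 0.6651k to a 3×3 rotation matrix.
[[0.1065, 0.5936, 0.7977], [-0.4245, -0.6983, 0.5764], [0.8991, -0.4, 0.1776]]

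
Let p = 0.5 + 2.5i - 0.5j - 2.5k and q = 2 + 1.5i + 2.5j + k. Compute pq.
1 + 11.5i - 6j + 2.5k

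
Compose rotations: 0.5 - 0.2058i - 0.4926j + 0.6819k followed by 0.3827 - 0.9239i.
0.0012 - 0.5407i + 0.4415j + 0.7161k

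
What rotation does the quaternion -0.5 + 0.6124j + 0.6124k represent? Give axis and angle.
axis = (0, √2/2, √2/2), θ = 4π/3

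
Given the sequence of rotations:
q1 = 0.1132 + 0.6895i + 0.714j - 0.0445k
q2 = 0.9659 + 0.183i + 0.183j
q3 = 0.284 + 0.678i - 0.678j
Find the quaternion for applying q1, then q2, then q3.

q2 · q1 = -0.1475 + 0.6786i + 0.7185j - 0.0385k
q3 · q2 · q1 = -0.0148 + 0.1188i + 0.3302j + 0.9363k
-0.0148 + 0.1188i + 0.3302j + 0.9363k


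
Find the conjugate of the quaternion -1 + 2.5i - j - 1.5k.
-1 - 2.5i + j + 1.5k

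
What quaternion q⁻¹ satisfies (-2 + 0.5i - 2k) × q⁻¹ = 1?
-0.2424 - 0.0606i + 0.2424k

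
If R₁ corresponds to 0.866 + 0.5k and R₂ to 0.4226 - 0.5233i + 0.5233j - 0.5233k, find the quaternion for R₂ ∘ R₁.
0.6276 - 0.1915i + 0.7148j - 0.2419k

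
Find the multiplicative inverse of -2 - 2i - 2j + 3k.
-0.0952 + 0.0952i + 0.0952j - 0.1429k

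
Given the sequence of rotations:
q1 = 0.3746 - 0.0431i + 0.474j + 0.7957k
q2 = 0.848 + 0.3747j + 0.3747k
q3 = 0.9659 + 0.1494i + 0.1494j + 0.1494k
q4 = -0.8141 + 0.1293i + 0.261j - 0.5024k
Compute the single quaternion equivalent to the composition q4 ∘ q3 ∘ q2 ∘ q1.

q2 · q1 = -0.1581 + 0.084i + 0.5262j + 0.8313k
q3 · q2 · q1 = -0.3681 + 0.1031i + 0.373j + 0.8454k
q4 · q3 · q2 · q1 = 0.6137 + 0.2765i - 0.5608j - 0.482k
0.6137 + 0.2765i - 0.5608j - 0.482k


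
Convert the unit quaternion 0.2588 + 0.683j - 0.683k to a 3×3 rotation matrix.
[[-0.866, 0.3535, 0.3535], [-0.3535, 0.067, -0.933], [-0.3535, -0.933, 0.067]]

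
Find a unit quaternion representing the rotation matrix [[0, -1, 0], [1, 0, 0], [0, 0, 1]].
0.7071 + 0.7071k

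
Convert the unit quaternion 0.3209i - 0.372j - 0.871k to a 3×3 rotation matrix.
[[-0.794, -0.2387, -0.559], [-0.2387, -0.7232, 0.648], [-0.559, 0.648, 0.5173]]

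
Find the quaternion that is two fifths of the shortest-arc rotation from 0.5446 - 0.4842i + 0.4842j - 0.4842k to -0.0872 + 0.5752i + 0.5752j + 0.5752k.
0.4337 - 0.6359i + 0.0573j - 0.6359k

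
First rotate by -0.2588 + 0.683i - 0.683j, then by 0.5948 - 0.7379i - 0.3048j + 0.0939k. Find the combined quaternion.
0.1419 + 0.6614i - 0.2632j + 0.6879k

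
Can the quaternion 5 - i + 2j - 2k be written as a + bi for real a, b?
No. The quaternion 5 - i + 2j - 2k has j-coefficient y = 2 and k-coefficient z = -2, not both zero, so it does not lie in the complex subalgebra spanned by 1 and i.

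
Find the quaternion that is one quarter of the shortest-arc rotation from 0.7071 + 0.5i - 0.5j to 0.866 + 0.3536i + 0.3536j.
0.8126 + 0.5006i - 0.2985j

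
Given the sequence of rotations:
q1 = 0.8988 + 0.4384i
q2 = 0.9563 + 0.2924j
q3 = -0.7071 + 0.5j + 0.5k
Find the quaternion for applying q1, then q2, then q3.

q2 · q1 = 0.8595 + 0.4192i + 0.2628j - 0.1282k
q3 · q2 · q1 = -0.6751 - 0.4919i + 0.4535j + 0.3108k
-0.6751 - 0.4919i + 0.4535j + 0.3108k


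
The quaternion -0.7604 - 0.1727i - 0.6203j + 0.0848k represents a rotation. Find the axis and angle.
axis = (-0.2659, -0.9551, 0.1306), θ = 279°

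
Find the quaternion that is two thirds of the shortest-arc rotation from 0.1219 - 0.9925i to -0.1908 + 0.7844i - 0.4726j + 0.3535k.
0.1754 - 0.8955i + 0.3275j - 0.245k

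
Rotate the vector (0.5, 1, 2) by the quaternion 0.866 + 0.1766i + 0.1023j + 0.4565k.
(0.203, 0.509, 2.225)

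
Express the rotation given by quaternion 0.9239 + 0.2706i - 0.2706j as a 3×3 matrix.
[[0.8536, -0.1464, -0.5], [-0.1464, 0.8536, -0.5], [0.5, 0.5, 0.7071]]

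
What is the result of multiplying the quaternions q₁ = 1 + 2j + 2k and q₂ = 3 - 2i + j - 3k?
7 - 10i + 3j + 7k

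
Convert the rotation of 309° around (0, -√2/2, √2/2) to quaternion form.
-0.9026 - 0.3044j + 0.3044k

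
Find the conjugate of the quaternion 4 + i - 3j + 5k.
4 - i + 3j - 5k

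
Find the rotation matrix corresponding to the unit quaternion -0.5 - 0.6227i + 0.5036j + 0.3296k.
[[0.2755, -0.2976, -0.9141], [-0.9568, 0.0072, -0.2907], [0.0931, 0.9547, -0.2827]]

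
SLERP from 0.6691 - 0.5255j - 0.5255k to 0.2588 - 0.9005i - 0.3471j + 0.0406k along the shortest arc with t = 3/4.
0.4338 - 0.7616i - 0.4623j - 0.1344k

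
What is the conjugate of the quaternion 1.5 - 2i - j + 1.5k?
1.5 + 2i + j - 1.5k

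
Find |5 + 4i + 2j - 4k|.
√61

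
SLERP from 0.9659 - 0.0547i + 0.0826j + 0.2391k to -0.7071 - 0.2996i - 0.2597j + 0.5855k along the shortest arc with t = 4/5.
0.8294 + 0.2422i + 0.2406j - 0.4422k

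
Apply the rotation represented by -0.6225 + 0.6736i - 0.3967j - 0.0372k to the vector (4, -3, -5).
(2.253, -6.562, 1.362)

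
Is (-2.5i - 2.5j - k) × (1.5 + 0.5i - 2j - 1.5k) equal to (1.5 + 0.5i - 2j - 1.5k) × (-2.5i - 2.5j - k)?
No: pq = -5.25 - 2i - 8j + 4.75k ≠ -5.25 - 5.5i + 0.5j - 7.75k = qp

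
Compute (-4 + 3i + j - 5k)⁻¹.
-0.0784 - 0.0588i - 0.0196j + 0.098k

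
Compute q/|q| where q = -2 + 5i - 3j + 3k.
-0.2917 + 0.7293i - 0.4376j + 0.4376k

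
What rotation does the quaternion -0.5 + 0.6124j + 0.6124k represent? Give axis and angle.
axis = (0, √2/2, √2/2), θ = 4π/3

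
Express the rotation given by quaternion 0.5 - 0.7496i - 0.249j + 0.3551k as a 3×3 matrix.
[[0.6238, 0.0182, -0.7814], [0.7284, -0.376, 0.5728], [-0.2834, -0.9264, -0.2478]]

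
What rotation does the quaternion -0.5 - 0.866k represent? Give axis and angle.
axis = (0, 0, -1), θ = 4π/3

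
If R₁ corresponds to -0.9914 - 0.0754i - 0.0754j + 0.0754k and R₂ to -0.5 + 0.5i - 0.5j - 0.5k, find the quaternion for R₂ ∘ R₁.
0.5334 - 0.5334i + 0.5334j + 0.3826k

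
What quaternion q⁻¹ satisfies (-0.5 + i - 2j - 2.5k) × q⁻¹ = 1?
-0.0435 - 0.087i + 0.1739j + 0.2174k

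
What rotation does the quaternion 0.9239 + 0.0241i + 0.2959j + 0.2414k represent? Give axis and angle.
axis = (0.063, 0.7733, 0.6309), θ = π/4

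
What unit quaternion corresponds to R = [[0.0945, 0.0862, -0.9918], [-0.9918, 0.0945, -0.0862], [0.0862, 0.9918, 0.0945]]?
0.5665 + 0.4758i - 0.4758j - 0.4758k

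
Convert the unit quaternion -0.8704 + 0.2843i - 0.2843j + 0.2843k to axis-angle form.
axis = (√3/3, -√3/3, √3/3), θ = 301°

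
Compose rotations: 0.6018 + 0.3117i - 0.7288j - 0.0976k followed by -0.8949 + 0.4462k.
-0.495 + 0.0463i + 0.7913j + 0.3559k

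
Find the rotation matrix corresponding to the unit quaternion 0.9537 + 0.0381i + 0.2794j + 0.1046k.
[[0.822, -0.1782, 0.5409], [0.2208, 0.9752, -0.0142], [-0.525, 0.1311, 0.841]]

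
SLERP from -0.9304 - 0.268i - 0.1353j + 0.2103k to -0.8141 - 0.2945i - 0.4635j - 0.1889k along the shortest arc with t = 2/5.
-0.9151 - 0.2886i - 0.2769j + 0.0515k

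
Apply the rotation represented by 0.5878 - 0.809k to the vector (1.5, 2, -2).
(1.439, -2.045, -2)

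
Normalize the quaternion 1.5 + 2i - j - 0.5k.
0.5477 + 0.7303i - 0.3651j - 0.1826k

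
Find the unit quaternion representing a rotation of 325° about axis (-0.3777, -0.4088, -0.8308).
-0.9537 - 0.1136i - 0.1229j - 0.2498k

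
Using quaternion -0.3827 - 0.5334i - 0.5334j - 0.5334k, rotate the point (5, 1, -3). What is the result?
(-3.461, 4.266, 2.195)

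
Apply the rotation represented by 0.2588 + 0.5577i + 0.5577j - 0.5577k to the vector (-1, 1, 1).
(0.821, -1.488, 0.333)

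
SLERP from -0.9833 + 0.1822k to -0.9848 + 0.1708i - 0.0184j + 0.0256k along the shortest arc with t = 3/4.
-0.9895 + 0.1286i - 0.0139j + 0.0652k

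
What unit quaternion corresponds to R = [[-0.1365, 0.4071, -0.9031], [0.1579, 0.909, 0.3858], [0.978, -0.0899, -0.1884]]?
0.6293 - 0.189i - 0.7473j - 0.099k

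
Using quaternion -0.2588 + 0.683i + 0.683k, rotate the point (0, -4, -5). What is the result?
(-6.079, 1.696, 1.079)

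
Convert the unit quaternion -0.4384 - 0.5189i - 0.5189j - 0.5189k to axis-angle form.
axis = (-√3/3, -√3/3, -√3/3), θ = 232°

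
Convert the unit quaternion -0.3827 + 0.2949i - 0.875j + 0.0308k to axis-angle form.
axis = (0.3192, -0.9471, 0.0333), θ = 5π/4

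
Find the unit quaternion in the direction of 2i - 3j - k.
0.5345i - 0.8018j - 0.2673k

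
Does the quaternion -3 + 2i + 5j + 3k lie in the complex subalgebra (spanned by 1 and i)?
No. The quaternion -3 + 2i + 5j + 3k has j-coefficient y = 5 and k-coefficient z = 3, not both zero, so it does not lie in the complex subalgebra spanned by 1 and i.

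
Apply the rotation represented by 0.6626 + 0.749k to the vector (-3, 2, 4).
(-1.619, -3.222, 4)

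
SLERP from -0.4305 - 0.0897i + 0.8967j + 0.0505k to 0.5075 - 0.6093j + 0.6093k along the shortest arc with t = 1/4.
-0.4753 - 0.0702i + 0.8678j - 0.127k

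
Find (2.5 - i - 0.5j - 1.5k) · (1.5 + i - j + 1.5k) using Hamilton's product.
6.5 - 1.25i - 3.25j + 3k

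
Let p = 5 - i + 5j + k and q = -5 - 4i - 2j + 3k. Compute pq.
-22 + 2i - 36j + 32k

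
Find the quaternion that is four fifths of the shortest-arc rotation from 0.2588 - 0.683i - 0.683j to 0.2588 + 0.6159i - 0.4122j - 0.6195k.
-0.1651 - 0.7775i + 0.1828j + 0.5787k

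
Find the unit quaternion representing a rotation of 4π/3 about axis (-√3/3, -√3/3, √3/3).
-0.5 - 0.5i - 0.5j + 0.5k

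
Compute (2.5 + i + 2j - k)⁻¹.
0.2041 - 0.0816i - 0.1633j + 0.0816k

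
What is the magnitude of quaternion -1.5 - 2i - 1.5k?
2.915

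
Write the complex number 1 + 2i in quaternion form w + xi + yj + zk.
1 + 2i + 0j + 0k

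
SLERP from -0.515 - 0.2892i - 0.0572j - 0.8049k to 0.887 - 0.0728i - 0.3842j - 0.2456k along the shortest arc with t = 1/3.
-0.8098 - 0.1999i + 0.1255j - 0.5371k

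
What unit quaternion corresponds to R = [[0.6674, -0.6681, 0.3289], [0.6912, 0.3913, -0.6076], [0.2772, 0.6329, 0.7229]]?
0.8339 + 0.3719i + 0.0155j + 0.4075k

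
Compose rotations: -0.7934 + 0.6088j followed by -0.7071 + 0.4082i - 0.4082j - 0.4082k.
0.8095 - 0.0754i - 0.1066j + 0.5724k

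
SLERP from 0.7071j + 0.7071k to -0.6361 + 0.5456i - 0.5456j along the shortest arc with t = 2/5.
0.3122 - 0.2678i + 0.7644j + 0.4966k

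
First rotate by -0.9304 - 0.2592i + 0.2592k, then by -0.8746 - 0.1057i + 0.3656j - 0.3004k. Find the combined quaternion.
0.8642 + 0.4198i - 0.2349j + 0.1476k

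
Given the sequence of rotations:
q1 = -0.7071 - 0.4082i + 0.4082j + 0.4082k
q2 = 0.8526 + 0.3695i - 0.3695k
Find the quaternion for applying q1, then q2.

q2 · q1 = -0.3012 - 0.4585i + 0.348j + 0.7601k
-0.3012 - 0.4585i + 0.348j + 0.7601k


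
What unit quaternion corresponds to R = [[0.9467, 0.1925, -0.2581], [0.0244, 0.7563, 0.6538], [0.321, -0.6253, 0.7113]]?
0.9239 - 0.3461i - 0.1567j - 0.0455k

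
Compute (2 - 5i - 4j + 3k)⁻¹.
0.037 + 0.0926i + 0.0741j - 0.0556k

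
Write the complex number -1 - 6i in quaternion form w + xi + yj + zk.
-1 - 6i + 0j + 0k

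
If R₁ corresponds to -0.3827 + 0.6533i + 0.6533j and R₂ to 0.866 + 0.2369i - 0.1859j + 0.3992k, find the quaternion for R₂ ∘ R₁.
-0.3647 + 0.2143i + 0.8977j + 0.1234k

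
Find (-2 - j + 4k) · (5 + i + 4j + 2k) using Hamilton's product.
-14 - 20i - 9j + 17k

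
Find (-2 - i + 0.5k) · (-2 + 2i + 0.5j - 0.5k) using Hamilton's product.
6.25 - 2.25i - 0.5j - 0.5k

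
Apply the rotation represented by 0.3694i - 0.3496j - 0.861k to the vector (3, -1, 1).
(-2.559, 0.583, -2.028)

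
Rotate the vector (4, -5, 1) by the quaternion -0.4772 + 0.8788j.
(-3.017, -5, 2.81)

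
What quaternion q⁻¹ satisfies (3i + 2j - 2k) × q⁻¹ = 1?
-0.1765i - 0.1176j + 0.1176k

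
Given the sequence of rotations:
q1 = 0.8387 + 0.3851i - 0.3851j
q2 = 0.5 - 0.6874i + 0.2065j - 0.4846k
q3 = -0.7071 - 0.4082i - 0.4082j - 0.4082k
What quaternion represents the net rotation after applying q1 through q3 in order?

q2 · q1 = 0.7636 - 0.5706i - 0.206j - 0.2212k
q3 · q2 · q1 = -0.9472 + 0.098i - 0.0234j - 0.3041k
-0.9472 + 0.098i - 0.0234j - 0.3041k


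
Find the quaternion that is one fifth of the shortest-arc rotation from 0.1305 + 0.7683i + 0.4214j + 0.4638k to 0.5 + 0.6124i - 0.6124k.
0.2516 + 0.8545i + 0.3784j + 0.2518k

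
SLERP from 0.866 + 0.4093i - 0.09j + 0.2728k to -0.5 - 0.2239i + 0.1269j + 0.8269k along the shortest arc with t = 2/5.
0.8761 + 0.4078i - 0.129j - 0.2223k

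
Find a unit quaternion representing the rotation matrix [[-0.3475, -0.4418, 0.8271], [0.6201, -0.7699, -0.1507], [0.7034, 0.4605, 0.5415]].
0.3256 + 0.4693i + 0.095j + 0.8153k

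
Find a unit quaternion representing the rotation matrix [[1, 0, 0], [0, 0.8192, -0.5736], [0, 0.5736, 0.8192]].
0.9537 + 0.3007i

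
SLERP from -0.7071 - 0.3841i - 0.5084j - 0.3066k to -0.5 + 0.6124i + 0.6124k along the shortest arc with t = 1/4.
-0.4561 - 0.5726i - 0.46j - 0.5025k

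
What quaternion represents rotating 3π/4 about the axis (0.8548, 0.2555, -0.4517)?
0.3827 + 0.7897i + 0.2361j - 0.4173k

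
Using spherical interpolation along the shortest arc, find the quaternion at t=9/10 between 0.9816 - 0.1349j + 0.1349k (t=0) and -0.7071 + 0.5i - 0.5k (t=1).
0.7535 - 0.4574i - 0.0147j + 0.472k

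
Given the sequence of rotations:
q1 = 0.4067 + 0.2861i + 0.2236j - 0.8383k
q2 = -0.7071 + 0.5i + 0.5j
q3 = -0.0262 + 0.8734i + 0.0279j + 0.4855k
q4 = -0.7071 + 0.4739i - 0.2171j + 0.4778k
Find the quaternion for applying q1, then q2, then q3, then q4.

q2 · q1 = -0.5424 - 0.4181i + 0.4644j + 0.5615k
q3 · q2 · q1 = 0.0938 - 0.6726i - 0.7207j + 0.1392k
q4 · q3 · q2 · q1 = 0.0294 + 0.8342i + 0.1019j - 0.5412k
0.0294 + 0.8342i + 0.1019j - 0.5412k


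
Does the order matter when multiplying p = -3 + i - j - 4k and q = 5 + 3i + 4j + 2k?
Yes: pq = -6 + 10i - 31j - 19k ≠ -6 - 18i - 3j - 33k = qp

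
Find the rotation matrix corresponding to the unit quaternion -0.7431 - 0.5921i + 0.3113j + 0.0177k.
[[0.8056, -0.3423, -0.4836], [-0.3949, 0.2982, -0.869], [0.4417, 0.891, 0.105]]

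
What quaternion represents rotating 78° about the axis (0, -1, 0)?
0.7771 - 0.6293j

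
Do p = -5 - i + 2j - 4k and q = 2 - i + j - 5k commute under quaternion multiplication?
No: pq = -33 - 3i - 2j + 18k ≠ -33 + 9i + 16k = qp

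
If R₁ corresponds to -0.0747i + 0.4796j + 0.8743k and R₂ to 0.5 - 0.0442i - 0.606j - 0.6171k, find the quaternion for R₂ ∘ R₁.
0.8269 - 0.2712i + 0.3245j + 0.3707k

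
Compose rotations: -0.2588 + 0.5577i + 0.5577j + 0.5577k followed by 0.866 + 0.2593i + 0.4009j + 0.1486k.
-0.6752 + 0.5566i + 0.3175j + 0.3655k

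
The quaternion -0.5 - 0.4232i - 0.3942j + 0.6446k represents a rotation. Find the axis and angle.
axis = (-0.4887, -0.4552, 0.7443), θ = 4π/3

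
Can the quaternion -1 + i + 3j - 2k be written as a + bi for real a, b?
No. The quaternion -1 + i + 3j - 2k has j-coefficient y = 3 and k-coefficient z = -2, not both zero, so it does not lie in the complex subalgebra spanned by 1 and i.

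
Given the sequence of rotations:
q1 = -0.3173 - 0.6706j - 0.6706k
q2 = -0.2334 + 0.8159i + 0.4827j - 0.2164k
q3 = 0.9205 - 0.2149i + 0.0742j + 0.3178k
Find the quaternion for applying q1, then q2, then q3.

q2 · q1 = 0.2526 - 0.7277i + 0.5505j - 0.322k
q3 · q2 · q1 = 0.1376 - 0.923i + 0.225j - 0.2804k
0.1376 - 0.923i + 0.225j - 0.2804k


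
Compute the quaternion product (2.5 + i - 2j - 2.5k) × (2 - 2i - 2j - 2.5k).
-3.25 - 3i - 1.5j - 17.25k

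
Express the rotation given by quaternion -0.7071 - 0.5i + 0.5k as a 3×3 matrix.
[[0.5, 0.7071, -0.5], [-0.7071, 0, -0.7071], [-0.5, 0.7071, 0.5]]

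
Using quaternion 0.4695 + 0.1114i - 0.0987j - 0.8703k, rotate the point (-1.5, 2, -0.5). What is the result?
(2.535, 0.146, 0.227)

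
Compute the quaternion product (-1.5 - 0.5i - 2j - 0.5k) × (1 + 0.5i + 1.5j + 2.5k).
3 - 5.5i - 3.25j - 4k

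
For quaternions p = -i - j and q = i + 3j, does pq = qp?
No: pq = 4 - 2k ≠ 4 + 2k = qp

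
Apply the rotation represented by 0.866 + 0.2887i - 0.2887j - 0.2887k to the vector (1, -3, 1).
(-1, -3, -1)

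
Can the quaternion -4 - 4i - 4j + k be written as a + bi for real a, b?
No. The quaternion -4 - 4i - 4j + k has j-coefficient y = -4 and k-coefficient z = 1, not both zero, so it does not lie in the complex subalgebra spanned by 1 and i.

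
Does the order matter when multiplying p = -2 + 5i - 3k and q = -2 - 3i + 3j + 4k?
Yes: pq = 31 + 5i - 17j + 13k ≠ 31 - 13i + 5j - 17k = qp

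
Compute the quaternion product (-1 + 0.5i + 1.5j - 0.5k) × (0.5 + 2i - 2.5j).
2.25 - 3i + 2.25j - 4.5k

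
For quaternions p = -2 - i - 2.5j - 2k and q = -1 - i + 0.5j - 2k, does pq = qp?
No: pq = -1.75 + 9i + 1.5j + 3k ≠ -1.75 - 3i + 1.5j + 9k = qp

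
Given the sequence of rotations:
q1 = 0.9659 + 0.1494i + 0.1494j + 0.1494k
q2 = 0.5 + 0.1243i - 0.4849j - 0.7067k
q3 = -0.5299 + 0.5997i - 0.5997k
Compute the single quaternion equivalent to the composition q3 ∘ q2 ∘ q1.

q2 · q1 = 0.6424 + 0.2279i - 0.5178j - 0.5169k
q3 · q2 · q1 = -0.7871 - 0.046i + 0.4477j - 0.4219k
-0.7871 - 0.046i + 0.4477j - 0.4219k


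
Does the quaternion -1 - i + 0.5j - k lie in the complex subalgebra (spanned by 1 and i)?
No. The quaternion -1 - i + 0.5j - k has j-coefficient y = 0.5 and k-coefficient z = -1, not both zero, so it does not lie in the complex subalgebra spanned by 1 and i.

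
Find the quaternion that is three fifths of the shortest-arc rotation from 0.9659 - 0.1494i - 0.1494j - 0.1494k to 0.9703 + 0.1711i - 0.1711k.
0.9835 + 0.0432i - 0.0608j - 0.1649k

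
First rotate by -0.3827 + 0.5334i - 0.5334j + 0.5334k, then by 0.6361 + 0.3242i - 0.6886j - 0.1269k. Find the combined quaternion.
-0.716 - 0.2198i - 0.3164j + 0.5822k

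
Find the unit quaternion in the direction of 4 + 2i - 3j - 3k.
0.6489 + 0.3244i - 0.4867j - 0.4867k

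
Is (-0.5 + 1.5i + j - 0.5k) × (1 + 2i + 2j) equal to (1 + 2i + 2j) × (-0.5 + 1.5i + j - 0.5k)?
No: pq = -5.5 + 1.5i - j + 0.5k ≠ -5.5 - 0.5i + j - 1.5k = qp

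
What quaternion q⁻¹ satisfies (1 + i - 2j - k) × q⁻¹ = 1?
0.1429 - 0.1429i + 0.2857j + 0.1429k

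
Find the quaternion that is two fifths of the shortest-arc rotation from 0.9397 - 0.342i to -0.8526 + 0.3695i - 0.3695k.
0.9209 - 0.3593i + 0.1509k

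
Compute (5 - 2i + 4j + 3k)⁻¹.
0.0926 + 0.037i - 0.0741j - 0.0556k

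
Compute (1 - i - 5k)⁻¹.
0.037 + 0.037i + 0.1852k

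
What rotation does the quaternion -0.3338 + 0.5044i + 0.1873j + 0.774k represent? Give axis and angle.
axis = (0.5351, 0.1987, 0.8211), θ = 219°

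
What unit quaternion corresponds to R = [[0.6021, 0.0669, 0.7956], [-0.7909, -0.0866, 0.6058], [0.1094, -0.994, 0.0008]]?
0.6157 - 0.6496i + 0.2786j - 0.3483k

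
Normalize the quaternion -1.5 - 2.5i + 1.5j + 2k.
-0.3906 - 0.6509i + 0.3906j + 0.5208k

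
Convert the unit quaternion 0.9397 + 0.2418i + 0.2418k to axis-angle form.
axis = (√2/2, 0, √2/2), θ = 40°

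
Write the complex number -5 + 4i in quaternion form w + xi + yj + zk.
-5 + 4i + 0j + 0k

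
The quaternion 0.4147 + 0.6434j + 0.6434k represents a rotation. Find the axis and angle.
axis = (0, √2/2, √2/2), θ = 131°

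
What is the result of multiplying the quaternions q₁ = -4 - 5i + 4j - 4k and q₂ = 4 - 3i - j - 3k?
-39 - 24i + 17j + 13k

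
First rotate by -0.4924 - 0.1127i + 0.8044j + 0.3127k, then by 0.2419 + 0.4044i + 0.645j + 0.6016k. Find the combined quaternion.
-0.7805 - 0.5086i - 0.3173j + 0.1774k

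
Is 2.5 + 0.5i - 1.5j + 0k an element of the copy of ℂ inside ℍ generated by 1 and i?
No. The quaternion 2.5 + 0.5i - 1.5j has j-coefficient y = -1.5 and k-coefficient z = 0, not both zero, so it does not lie in the complex subalgebra spanned by 1 and i.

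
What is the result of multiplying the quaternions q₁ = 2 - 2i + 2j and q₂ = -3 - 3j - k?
4i - 14j + 4k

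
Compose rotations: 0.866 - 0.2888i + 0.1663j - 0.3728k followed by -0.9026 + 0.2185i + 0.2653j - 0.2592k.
-0.8593 + 0.3941i + 0.236j + 0.225k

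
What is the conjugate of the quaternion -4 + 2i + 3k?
-4 - 2i - 3k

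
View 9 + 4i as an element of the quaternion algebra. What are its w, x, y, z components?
9 + 4i + 0j + 0k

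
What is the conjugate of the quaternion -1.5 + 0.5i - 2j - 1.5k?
-1.5 - 0.5i + 2j + 1.5k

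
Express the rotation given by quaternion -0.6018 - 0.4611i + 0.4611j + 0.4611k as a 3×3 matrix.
[[0.1495, 0.1298, -0.9802], [-0.9802, 0.1495, -0.1298], [0.1298, 0.9802, 0.1495]]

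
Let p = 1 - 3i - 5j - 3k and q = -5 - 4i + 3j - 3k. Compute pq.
-11 + 35i + 31j - 17k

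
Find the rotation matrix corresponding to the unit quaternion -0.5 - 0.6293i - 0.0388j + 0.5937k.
[[0.292, 0.6425, -0.7084], [-0.5449, -0.497, -0.6754], [-0.786, 0.5832, 0.205]]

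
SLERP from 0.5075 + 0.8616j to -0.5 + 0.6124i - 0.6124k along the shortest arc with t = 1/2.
0.6362 - 0.3867i + 0.5441j + 0.3867k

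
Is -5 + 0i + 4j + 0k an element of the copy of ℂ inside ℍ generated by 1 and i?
No. The quaternion -5 + 4j has j-coefficient y = 4 and k-coefficient z = 0, not both zero, so it does not lie in the complex subalgebra spanned by 1 and i.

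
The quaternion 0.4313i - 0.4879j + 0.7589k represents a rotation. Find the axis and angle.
axis = (0.4313, -0.4879, 0.7589), θ = π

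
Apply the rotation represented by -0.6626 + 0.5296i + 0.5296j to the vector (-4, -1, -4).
(0.49, -5.49, -1.618)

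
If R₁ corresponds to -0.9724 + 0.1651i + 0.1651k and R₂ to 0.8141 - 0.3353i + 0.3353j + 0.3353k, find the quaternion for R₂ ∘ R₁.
-0.7916 + 0.5158i - 0.2153j - 0.247k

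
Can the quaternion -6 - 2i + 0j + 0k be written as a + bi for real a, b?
Yes. The quaternion -6 - 2i has j- and k-coefficients y = z = 0, so it lies in the complex subalgebra spanned by 1 and i.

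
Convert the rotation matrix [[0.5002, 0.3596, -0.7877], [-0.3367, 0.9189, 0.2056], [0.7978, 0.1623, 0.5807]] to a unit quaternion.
0.866 - 0.0125i - 0.4577j - 0.201k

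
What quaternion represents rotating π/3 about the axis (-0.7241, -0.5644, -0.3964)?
0.866 - 0.362i - 0.2822j - 0.1982k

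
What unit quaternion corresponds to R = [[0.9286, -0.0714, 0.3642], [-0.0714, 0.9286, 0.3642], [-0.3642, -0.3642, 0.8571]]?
0.9636 - 0.189i + 0.189j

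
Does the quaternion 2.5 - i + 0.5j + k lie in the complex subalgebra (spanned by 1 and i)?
No. The quaternion 2.5 - i + 0.5j + k has j-coefficient y = 0.5 and k-coefficient z = 1, not both zero, so it does not lie in the complex subalgebra spanned by 1 and i.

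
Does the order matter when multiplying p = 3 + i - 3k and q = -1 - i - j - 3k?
Yes: pq = -11 - 7i + 3j - 7k ≠ -11 - i - 9j - 5k = qp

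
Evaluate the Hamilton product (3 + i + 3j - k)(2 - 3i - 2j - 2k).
13 - 15i + 5j - k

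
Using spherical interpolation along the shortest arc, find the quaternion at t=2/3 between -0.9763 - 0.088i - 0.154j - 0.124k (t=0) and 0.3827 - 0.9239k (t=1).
-0.7306 - 0.0385i - 0.0674j + 0.6784k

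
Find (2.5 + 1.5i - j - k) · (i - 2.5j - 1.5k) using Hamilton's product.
-5.5 + 1.5i - 5j - 6.5k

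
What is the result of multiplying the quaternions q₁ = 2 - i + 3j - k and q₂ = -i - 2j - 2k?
3 - 10i - 5j + k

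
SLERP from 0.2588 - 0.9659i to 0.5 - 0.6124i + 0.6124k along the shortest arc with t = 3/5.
0.4325 - 0.812i + 0.3918k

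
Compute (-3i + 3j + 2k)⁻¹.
0.1364i - 0.1364j - 0.0909k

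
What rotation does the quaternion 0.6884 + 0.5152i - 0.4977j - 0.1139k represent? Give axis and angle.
axis = (0.7103, -0.6862, -0.157), θ = 93°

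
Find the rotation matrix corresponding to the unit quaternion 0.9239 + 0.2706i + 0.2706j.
[[0.8536, 0.1464, 0.5], [0.1464, 0.8536, -0.5], [-0.5, 0.5, 0.7071]]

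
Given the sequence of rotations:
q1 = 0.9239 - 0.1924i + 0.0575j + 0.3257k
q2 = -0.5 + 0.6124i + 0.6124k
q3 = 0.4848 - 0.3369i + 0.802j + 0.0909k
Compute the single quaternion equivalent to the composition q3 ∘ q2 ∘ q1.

q2 · q1 = -0.5436 + 0.6268i - 0.346j + 0.4382k
q3 · q2 · q1 = 0.1853 + 0.8699i - 0.3991j - 0.2231k
0.1853 + 0.8699i - 0.3991j - 0.2231k


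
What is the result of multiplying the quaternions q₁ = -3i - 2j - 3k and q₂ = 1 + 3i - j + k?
10 - 8i - 8j + 6k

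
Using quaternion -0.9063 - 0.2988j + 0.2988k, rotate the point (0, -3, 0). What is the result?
(-1.625, -2.464, 0.536)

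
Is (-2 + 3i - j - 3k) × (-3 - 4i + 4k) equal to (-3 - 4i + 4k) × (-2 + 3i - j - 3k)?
No: pq = 30 - 5i + 3j - 3k ≠ 30 + 3i + 3j + 5k = qp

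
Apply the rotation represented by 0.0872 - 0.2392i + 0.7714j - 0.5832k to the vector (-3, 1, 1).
(2.757, 0.76, -1.679)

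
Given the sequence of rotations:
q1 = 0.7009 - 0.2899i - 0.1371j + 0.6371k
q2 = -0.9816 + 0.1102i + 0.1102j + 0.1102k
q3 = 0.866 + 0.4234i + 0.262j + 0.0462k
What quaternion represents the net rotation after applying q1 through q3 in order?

q2 · q1 = -0.7112 + 0.4471i + 0.1097j - 0.5313k
q3 · q2 · q1 = -0.8094 - 0.0582i + 0.1543j - 0.5637k
-0.8094 - 0.0582i + 0.1543j - 0.5637k


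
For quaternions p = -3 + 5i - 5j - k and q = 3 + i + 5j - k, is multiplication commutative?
No: pq = 10 + 22i - 26j + 30k ≠ 10 + 2i - 34j - 30k = qp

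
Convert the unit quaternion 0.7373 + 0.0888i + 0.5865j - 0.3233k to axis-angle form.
axis = (0.1314, 0.8682, -0.4786), θ = 85°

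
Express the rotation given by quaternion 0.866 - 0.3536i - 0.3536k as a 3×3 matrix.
[[0.7499, 0.6124, 0.2501], [-0.6124, 0.4999, 0.6124], [0.2501, -0.6124, 0.7499]]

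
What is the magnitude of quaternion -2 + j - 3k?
√14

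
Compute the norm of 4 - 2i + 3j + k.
√30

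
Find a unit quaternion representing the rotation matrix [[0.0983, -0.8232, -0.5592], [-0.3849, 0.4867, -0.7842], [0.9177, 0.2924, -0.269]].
0.5736 + 0.4692i - 0.6437j + 0.191k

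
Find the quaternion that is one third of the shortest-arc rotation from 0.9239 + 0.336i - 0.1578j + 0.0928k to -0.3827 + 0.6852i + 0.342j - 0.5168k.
0.9104 - 0.0353i - 0.2784j + 0.3041k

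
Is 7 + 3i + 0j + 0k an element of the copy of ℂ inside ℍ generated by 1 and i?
Yes. The quaternion 7 + 3i has j- and k-coefficients y = z = 0, so it lies in the complex subalgebra spanned by 1 and i.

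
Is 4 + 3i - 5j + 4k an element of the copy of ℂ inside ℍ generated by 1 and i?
No. The quaternion 4 + 3i - 5j + 4k has j-coefficient y = -5 and k-coefficient z = 4, not both zero, so it does not lie in the complex subalgebra spanned by 1 and i.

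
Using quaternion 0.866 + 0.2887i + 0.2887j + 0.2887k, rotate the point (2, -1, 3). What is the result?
(3.667, -0.333, 0.666)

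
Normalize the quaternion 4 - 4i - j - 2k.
0.6576 - 0.6576i - 0.1644j - 0.3288k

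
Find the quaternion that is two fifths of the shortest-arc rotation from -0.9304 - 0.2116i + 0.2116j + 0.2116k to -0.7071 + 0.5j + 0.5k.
-0.8683 - 0.1307i + 0.3384j + 0.3384k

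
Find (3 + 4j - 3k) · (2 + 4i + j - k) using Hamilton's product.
-1 + 11i - j - 25k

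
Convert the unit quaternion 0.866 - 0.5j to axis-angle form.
axis = (0, -1, 0), θ = π/3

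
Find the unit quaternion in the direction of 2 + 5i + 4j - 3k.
0.2722 + 0.6804i + 0.5443j - 0.4082k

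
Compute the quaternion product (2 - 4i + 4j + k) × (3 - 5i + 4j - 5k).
-25 - 46i - 5j - 3k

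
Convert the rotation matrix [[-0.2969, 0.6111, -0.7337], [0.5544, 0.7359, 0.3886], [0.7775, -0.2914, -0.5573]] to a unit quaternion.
-0.4695 + 0.3621i + 0.8047j + 0.0302k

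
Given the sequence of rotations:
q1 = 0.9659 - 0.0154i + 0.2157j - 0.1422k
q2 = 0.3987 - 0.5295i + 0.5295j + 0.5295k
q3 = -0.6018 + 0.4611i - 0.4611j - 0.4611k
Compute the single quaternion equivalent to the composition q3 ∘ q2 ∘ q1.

q2 · q1 = 0.338 - 0.7071i + 0.514j + 0.3487k
q3 · q2 · q1 = 0.5204 + 0.6576i - 0.2999j - 0.4547k
0.5204 + 0.6576i - 0.2999j - 0.4547k


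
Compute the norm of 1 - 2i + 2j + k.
√10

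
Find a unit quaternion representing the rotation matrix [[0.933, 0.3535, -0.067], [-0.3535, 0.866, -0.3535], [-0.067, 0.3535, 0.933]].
0.9659 + 0.183i - 0.183k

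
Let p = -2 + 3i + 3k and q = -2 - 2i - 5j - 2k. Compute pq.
16 + 13i + 10j - 17k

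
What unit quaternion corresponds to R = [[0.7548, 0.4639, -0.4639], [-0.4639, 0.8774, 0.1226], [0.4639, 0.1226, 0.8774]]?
0.9367 - 0.2476j - 0.2476k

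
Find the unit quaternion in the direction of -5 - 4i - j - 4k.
-0.6565 - 0.5252i - 0.1313j - 0.5252k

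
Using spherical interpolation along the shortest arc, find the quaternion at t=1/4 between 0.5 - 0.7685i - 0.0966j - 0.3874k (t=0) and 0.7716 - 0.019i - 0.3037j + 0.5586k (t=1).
0.6979 - 0.6754i - 0.1874j - 0.1471k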